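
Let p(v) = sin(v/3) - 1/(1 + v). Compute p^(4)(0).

Add the two expansions coefficient-wise.
The coefficient of v^4 in the expansion is -1, so p^(4)(0) = 4! * (-1) = -24.

-24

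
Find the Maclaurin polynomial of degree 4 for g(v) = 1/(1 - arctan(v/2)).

Let u equal the inner series; expand the outer function in u and truncate.
g(0) = 1
g′(0) = 1/2
g′′(0) = 1/2
g′′′(0) = 1/2
g^(4)(0) = 1/2

v^4/48 + v^3/12 + v^2/4 + v/2 + 1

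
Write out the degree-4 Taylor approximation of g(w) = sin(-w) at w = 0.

[w^0] = 0;  [w^1] = -1;  [w^2] = 0;  [w^3] = 1/6;  [w^4] = 0.

w^3/6 - w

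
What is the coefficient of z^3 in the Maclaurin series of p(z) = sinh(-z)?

Use the known series and substitute for the argument.
So c_3 = p′′′(0)/3! = -1/6.

-1/6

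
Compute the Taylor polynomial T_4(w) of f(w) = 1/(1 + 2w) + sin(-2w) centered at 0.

16*w^4 - 20*w^3/3 + 4*w^2 - 4*w + 1

Expand each term separately and add.
[w^0] = 1;  [w^1] = -4;  [w^2] = 4;  [w^3] = -20/3;  [w^4] = 16.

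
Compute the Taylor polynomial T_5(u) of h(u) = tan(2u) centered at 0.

64*u^5/15 + 8*u^3/3 + 2*u

Use the known series and substitute for the argument.
[u^0] = 0;  [u^1] = 2;  [u^2] = 0;  [u^3] = 8/3;  [u^4] = 0;  [u^5] = 64/15.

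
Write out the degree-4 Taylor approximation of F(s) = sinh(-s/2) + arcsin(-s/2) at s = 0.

Combine the two series term by term.
[s^0] = 0;  [s^1] = -1;  [s^2] = 0;  [s^3] = -1/24;  [s^4] = 0.

-s^3/24 - s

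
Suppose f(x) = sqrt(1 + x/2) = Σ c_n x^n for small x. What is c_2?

-1/32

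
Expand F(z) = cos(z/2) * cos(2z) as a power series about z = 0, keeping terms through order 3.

Expand each factor separately, then convolve coefficients.
[z^0] = 1;  [z^1] = 0;  [z^2] = -17/8;  [z^3] = 0.

1 - 17*z^2/8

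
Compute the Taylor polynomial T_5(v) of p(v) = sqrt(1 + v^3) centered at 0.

[v^0] = 1;  [v^1] = 0;  [v^2] = 0;  [v^3] = 1/2;  [v^4] = 0;  [v^5] = 0.

v^3/2 + 1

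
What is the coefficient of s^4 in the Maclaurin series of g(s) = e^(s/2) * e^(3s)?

Multiply the two series term by term and collect like powers.
[s^0] = 1;  [s^1] = 7/2;  [s^2] = 49/8;  [s^3] = 343/48;  [s^4] = 2401/384.

2401/384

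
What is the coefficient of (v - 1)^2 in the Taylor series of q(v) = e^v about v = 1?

e/2

Differentiate repeatedly and evaluate at the center.
[(v - 1)^0] = e;  [(v - 1)^1] = e;  [(v - 1)^2] = e/2.
So c_2 = q′′(1)/2! = e/2.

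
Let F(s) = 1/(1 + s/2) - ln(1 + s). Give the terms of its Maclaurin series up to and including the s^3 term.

Expand each term separately and add.
[s^0] = 1;  [s^1] = -3/2;  [s^2] = 3/4;  [s^3] = -11/24.

-11*s^3/24 + 3*s^2/4 - 3*s/2 + 1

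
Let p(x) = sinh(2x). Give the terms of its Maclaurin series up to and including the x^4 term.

p(0) = 0
p′(0) = 2
p′′(0) = 0
p′′′(0) = 8
p^(4)(0) = 0

4*x^3/3 + 2*x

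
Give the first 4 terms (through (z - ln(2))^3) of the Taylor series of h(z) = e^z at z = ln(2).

Use the known series and substitute for the argument.
h(ln(2)) = 2
h′(ln(2)) = 2
h′′(ln(2)) = 2
h′′′(ln(2)) = 2
Then c_k = h^(k)(ln(2))/k! gives each Taylor coefficient.

(z - ln(2))^3/3 + (z - ln(2))^2 + 2*(z - ln(2)) + 2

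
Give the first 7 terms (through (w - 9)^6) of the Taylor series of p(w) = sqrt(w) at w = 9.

-7*(w - 9)^6/60466176 + 7*(w - 9)^5/5038848 - 5*(w - 9)^4/279936 + (w - 9)^3/3888 - (w - 9)^2/216 + (w - 9)/6 + 3

p(9) = 3
p′(9) = 1/6
p′′(9) = -1/108
p′′′(9) = 1/648
p^(4)(9) = -5/11664
p^(5)(9) = 35/209952
p^(6)(9) = -35/419904
The Taylor polynomial is Σ p^(k)(9)/k! · (w - 9)^k.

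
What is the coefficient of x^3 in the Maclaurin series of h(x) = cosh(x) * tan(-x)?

-5/6

Take the Cauchy product of the two expansions.
h(0) = 0
h′(0) = -1
h′′(0) = 0
h′′′(0) = -5
So c_3 = h′′′(0)/3! = -5/6.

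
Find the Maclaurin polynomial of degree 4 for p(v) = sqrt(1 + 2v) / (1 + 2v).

Write out both Maclaurin series and multiply, keeping only the needed powers.

35*v^4/8 - 5*v^3/2 + 3*v^2/2 - v + 1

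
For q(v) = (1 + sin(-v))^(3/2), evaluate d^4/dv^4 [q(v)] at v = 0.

Let u equal the inner series; expand the outer function in u and truncate.
The coefficient of v^4 in the expansion is -13/128, so q^(4)(0) = 4! * (-13/128) = -39/16.

-39/16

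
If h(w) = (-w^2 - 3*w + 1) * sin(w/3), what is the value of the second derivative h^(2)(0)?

Shift and add copies of the series according to the polynomial's terms.
The coefficient of w^2 in the expansion is -1, so h′′(0) = 2! * (-1) = -2.

-2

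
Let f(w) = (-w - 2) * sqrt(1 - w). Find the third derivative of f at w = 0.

3/2

Multiply each power in the prefactor through the base expansion.
From the series, [w^3] f = 1/4; multiply by 3! = 6 to get 3/2.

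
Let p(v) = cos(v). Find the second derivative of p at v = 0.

Apply the Taylor formula c_k = f^(k)(a)/k!.
The coefficient of v^2 in the expansion is -1/2, so p′′(0) = 2! * (-1/2) = -1.

-1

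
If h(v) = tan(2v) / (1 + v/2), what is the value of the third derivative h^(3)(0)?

Multiply the two series term by term and collect like powers.
From the series, [v^3] h = 19/6; multiply by 3! = 6 to get 19.

19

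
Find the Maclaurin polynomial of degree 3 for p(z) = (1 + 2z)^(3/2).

Apply the Taylor formula c_k = f^(k)(a)/k!.
p(0) = 1
p′(0) = 3
p′′(0) = 3
p′′′(0) = -3

-z^3/2 + 3*z^2/2 + 3*z + 1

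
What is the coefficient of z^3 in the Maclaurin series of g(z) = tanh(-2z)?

[z^0] = 0;  [z^1] = -2;  [z^2] = 0;  [z^3] = 8/3.
So c_3 = g′′′(0)/3! = 8/3.

8/3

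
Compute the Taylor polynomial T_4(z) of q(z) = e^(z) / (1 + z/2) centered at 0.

Take the Cauchy product of the two expansions.
q(0) = 1
q′(0) = 1/2
q′′(0) = 1/2
q′′′(0) = 1/4
q^(4)(0) = 1/2

z^4/48 + z^3/24 + z^2/4 + z/2 + 1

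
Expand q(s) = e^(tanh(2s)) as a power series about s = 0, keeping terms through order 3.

-4*s^3/3 + 2*s^2 + 2*s + 1

Substitute the inner expansion into the outer series and collect powers.
q(0) = 1
q′(0) = 2
q′′(0) = 4
q′′′(0) = -8
Then c_k = q^(k)(0)/k! gives each Taylor coefficient.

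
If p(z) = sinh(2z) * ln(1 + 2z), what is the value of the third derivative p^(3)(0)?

-24

Take the Cauchy product of the two expansions.
The coefficient of z^3 in the expansion is -4, so p′′′(0) = 3! * (-4) = -24.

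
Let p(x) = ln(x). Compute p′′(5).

The coefficient of (x - 5)^2 in the expansion is -1/50, so p′′(5) = 2! * (-1/50) = -1/25.

-1/25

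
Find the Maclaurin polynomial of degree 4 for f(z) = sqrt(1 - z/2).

-5*z^4/2048 - z^3/128 - z^2/32 - z/4 + 1

f(0) = 1
f′(0) = -1/4
f′′(0) = -1/16
f′′′(0) = -3/64
f^(4)(0) = -15/256
Dividing each by k! gives the coefficients c_0, ..., c_4.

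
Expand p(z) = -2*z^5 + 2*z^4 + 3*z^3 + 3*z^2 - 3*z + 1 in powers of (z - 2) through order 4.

-18*(z - 2)^4 - 61*(z - 2)^3 - 91*(z - 2)^2 - 51*(z - 2) - 1

Compute the successive derivatives at the expansion point and divide by k!.
p(2) = -1
p′(2) = -51
p′′(2) = -182
p′′′(2) = -366
p^(4)(2) = -432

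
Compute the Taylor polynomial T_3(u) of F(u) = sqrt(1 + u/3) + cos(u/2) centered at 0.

u^3/432 - 5*u^2/36 + u/6 + 2

Add the two expansions coefficient-wise.
F(0) = 2
F′(0) = 1/6
F′′(0) = -5/18
F′′′(0) = 1/72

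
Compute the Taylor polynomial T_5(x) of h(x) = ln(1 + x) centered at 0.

x^5/5 - x^4/4 + x^3/3 - x^2/2 + x

Apply the Taylor formula c_k = f^(k)(a)/k!.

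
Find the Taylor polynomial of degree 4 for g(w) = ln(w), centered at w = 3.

-(w - 3)^4/324 + (w - 3)^3/81 - (w - 3)^2/18 + (w - 3)/3 + ln(3)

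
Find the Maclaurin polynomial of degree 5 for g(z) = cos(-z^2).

Use the known series and substitute for the argument.
g(0) = 1
g′(0) = 0
g′′(0) = 0
g′′′(0) = 0
g^(4)(0) = -12
g^(5)(0) = 0

1 - z^4/2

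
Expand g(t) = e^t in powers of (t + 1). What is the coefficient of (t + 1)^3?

g(-1) = e^(-1)
g′(-1) = e^(-1)
g′′(-1) = e^(-1)
g′′′(-1) = e^(-1)
So c_3 = g′′′(-1)/3! = e^(-1)/6.

e^(-1)/6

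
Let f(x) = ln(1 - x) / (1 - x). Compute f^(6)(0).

Take the Cauchy product of the two expansions.
From the series, [x^6] f = -49/20; multiply by 6! = 720 to get -1764.

-1764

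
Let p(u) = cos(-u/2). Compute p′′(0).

From the series, [u^2] p = -1/8; multiply by 2! = 2 to get -1/4.

-1/4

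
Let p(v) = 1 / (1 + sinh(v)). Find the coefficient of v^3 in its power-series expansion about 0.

Expand as Σ (-1)^k u^k with u equal to the inner function's series.
p(0) = 1
p′(0) = -1
p′′(0) = 2
p′′′(0) = -7
Dividing each by k! gives the coefficients c_0, ..., c_3.

-7/6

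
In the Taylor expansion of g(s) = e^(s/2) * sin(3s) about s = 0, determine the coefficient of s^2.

3/2

Expand each factor separately, then convolve coefficients.
g(0) = 0
g′(0) = 3
g′′(0) = 3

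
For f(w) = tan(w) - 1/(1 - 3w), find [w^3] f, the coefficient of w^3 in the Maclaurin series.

-80/3

Combine the two series term by term.
f(0) = -1
f′(0) = -2
f′′(0) = -18
f′′′(0) = -160
So c_3 = f′′′(0)/3! = -80/3.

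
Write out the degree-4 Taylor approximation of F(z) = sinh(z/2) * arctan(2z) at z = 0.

-31*z^4/24 + z^2

Multiply the two series term by term and collect like powers.
F(0) = 0
F′(0) = 0
F′′(0) = 2
F′′′(0) = 0
F^(4)(0) = -31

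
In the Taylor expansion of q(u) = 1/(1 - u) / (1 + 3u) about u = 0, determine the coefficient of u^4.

Expand each factor separately, then convolve coefficients.
So c_4 = q^(4)(0)/4! = 61.

61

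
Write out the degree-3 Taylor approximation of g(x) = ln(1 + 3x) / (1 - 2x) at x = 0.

12*x^3 + 3*x^2/2 + 3*x

Take the Cauchy product of the two expansions.
g(0) = 0
g′(0) = 3
g′′(0) = 3
g′′′(0) = 72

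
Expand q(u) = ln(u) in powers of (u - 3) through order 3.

Differentiate repeatedly and evaluate at the center.
q(3) = ln(3)
q′(3) = 1/3
q′′(3) = -1/9
q′′′(3) = 2/27

(u - 3)^3/81 - (u - 3)^2/18 + (u - 3)/3 + ln(3)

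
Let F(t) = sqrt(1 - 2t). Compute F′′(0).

-1

Use the known series and substitute for the argument.
The coefficient of t^2 in the expansion is -1/2, so F′′(0) = 2! * (-1/2) = -1.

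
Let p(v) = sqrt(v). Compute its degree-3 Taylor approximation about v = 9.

(v - 9)^3/3888 - (v - 9)^2/216 + (v - 9)/6 + 3

p(9) = 3
p′(9) = 1/6
p′′(9) = -1/108
p′′′(9) = 1/648
The Taylor polynomial is Σ p^(k)(9)/k! · (v - 9)^k.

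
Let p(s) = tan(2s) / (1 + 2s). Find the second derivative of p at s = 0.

-8

Take the Cauchy product of the two expansions.
From the series, [s^2] p = -4; multiply by 2! = 2 to get -8.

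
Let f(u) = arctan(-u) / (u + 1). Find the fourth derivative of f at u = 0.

16

Multiply the numerator's expansion by the denominator's geometric series.
The coefficient of u^4 in the expansion is 2/3, so f^(4)(0) = 4! * (2/3) = 16.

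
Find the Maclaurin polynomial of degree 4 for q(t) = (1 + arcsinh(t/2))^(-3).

13*t^4/16 - 19*t^3/16 + 3*t^2/2 - 3*t/2 + 1

Compose series: expand the inner function first, then feed it into the outer expansion.
q(0) = 1
q′(0) = -3/2
q′′(0) = 3
q′′′(0) = -57/8
q^(4)(0) = 39/2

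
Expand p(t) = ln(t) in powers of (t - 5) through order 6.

-(t - 5)^6/93750 + (t - 5)^5/15625 - (t - 5)^4/2500 + (t - 5)^3/375 - (t - 5)^2/50 + (t - 5)/5 + ln(5)

p(5) = ln(5)
p′(5) = 1/5
p′′(5) = -1/25
p′′′(5) = 2/125
p^(4)(5) = -6/625
p^(5)(5) = 24/3125
p^(6)(5) = -24/3125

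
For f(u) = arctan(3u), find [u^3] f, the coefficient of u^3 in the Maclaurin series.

f(0) = 0
f′(0) = 3
f′′(0) = 0
f′′′(0) = -54
Dividing each by k! gives the coefficients c_0, ..., c_3.

-9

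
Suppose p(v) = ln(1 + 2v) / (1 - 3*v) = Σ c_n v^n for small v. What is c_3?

Multiply the numerator's expansion by the denominator's geometric series.
[v^0] = 0;  [v^1] = 2;  [v^2] = 4;  [v^3] = 44/3.

44/3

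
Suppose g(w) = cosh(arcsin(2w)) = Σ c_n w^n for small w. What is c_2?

Let u equal the inner series; expand the outer function in u and truncate.
g(0) = 1
g′(0) = 0
g′′(0) = 4

2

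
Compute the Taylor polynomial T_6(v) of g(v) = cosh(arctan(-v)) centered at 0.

29*v^6/144 - 7*v^4/24 + v^2/2 + 1

Substitute the inner expansion into the outer series and collect powers.
g(0) = 1
g′(0) = 0
g′′(0) = 1
g′′′(0) = 0
g^(4)(0) = -7
g^(5)(0) = 0
g^(6)(0) = 145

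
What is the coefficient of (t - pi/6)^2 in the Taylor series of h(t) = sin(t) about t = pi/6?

Use the known series and substitute for the argument.
[(t - pi/6)^0] = 1/2;  [(t - pi/6)^1] = sqrt(3)/2;  [(t - pi/6)^2] = -1/4.
So c_2 = h′′(pi/6)/2! = -1/4.

-1/4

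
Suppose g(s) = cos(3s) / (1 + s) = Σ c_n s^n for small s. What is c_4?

-1/8

Multiply the two series term by term and collect like powers.
g(0) = 1
g′(0) = -1
g′′(0) = -7
g′′′(0) = 21
g^(4)(0) = -3
So c_4 = g^(4)(0)/4! = -1/8.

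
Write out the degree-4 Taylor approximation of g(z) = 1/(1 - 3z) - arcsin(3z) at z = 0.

Combine the two series term by term.
g(0) = 1
g′(0) = 0
g′′(0) = 18
g′′′(0) = 135
g^(4)(0) = 1944
Then c_k = g^(k)(0)/k! gives each Taylor coefficient.

81*z^4 + 45*z^3/2 + 9*z^2 + 1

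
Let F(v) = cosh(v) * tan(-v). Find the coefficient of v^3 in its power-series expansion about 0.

-5/6

Multiply the two series term by term and collect like powers.
F(0) = 0
F′(0) = -1
F′′(0) = 0
F′′′(0) = -5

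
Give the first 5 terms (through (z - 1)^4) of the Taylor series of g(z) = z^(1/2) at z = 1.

Differentiate repeatedly and evaluate at the center.
g(1) = 1
g′(1) = 1/2
g′′(1) = -1/4
g′′′(1) = 3/8
g^(4)(1) = -15/16

-5*(z - 1)^4/128 + (z - 1)^3/16 - (z - 1)^2/8 + (z - 1)/2 + 1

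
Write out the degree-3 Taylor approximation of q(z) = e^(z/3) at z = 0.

[z^0] = 1;  [z^1] = 1/3;  [z^2] = 1/18;  [z^3] = 1/162.

z^3/162 + z^2/18 + z/3 + 1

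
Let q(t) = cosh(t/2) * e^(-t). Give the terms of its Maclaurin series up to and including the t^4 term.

41*t^4/384 - 7*t^3/24 + 5*t^2/8 - t + 1

Take the Cauchy product of the two expansions.
[t^0] = 1;  [t^1] = -1;  [t^2] = 5/8;  [t^3] = -7/24;  [t^4] = 41/384.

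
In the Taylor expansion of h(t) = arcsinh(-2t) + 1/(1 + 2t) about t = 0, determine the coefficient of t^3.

Combine the two series term by term.
h(0) = 1
h′(0) = -4
h′′(0) = 8
h′′′(0) = -40
Then c_k = h^(k)(0)/k! gives each Taylor coefficient.

-20/3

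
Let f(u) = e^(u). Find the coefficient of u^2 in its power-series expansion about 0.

Apply the Taylor formula c_k = f^(k)(a)/k!.
f(0) = 1
f′(0) = 1
f′′(0) = 1
Dividing each by k! gives the coefficients c_0, ..., c_2.

1/2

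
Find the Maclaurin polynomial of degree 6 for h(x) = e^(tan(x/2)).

Compose series: expand the inner function first, then feed it into the outer expansion.
h(0) = 1
h′(0) = 1/2
h′′(0) = 1/4
h′′′(0) = 3/8
h^(4)(0) = 9/16
h^(5)(0) = 37/32
h^(6)(0) = 177/64
Then c_k = h^(k)(0)/k! gives each Taylor coefficient.

59*x^6/15360 + 37*x^5/3840 + 3*x^4/128 + x^3/16 + x^2/8 + x/2 + 1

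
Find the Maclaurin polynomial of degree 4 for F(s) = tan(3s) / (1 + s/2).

-39*s^4/8 + 39*s^3/4 - 3*s^2/2 + 3*s

Multiply the two series term by term and collect like powers.
F(0) = 0
F′(0) = 3
F′′(0) = -3
F′′′(0) = 117/2
F^(4)(0) = -117
The Taylor polynomial is Σ F^(k)(0)/k! · s^k.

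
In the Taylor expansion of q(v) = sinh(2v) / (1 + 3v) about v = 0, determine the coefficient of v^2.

-6

Expand each factor separately, then convolve coefficients.
[v^0] = 0;  [v^1] = 2;  [v^2] = -6.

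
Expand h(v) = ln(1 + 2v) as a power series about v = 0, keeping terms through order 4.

-4*v^4 + 8*v^3/3 - 2*v^2 + 2*v

[v^0] = 0;  [v^1] = 2;  [v^2] = -2;  [v^3] = 8/3;  [v^4] = -4.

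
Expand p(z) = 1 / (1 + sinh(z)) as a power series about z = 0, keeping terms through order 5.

-181*z^5/120 + 4*z^4/3 - 7*z^3/6 + z^2 - z + 1

Expand as Σ (-1)^k u^k with u equal to the inner function's series.
[z^0] = 1;  [z^1] = -1;  [z^2] = 1;  [z^3] = -7/6;  [z^4] = 4/3;  [z^5] = -181/120.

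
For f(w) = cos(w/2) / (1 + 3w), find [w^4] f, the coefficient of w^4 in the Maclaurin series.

30673/384

Expand each factor separately, then convolve coefficients.
So c_4 = f^(4)(0)/4! = 30673/384.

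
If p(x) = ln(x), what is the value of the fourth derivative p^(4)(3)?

The coefficient of (x - 3)^4 in the expansion is -1/324, so p^(4)(3) = 4! * (-1/324) = -2/27.

-2/27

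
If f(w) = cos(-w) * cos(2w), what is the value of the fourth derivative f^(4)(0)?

41

Take the Cauchy product of the two expansions.
The coefficient of w^4 in the expansion is 41/24, so f^(4)(0) = 4! * (41/24) = 41.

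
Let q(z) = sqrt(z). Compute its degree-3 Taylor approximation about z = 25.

(z - 25)^3/50000 - (z - 25)^2/1000 + (z - 25)/10 + 5

Differentiate repeatedly and evaluate at the center.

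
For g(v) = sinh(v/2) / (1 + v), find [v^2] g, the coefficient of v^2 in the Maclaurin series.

Multiply the two series term by term and collect like powers.
g(0) = 0
g′(0) = 1/2
g′′(0) = -1
Then c_k = g^(k)(0)/k! gives each Taylor coefficient.

-1/2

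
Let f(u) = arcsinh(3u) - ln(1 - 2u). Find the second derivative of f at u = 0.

4

Expand each term separately and add.
From the series, [u^2] f = 2; multiply by 2! = 2 to get 4.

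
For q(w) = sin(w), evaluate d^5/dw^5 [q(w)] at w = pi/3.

Apply the Taylor formula c_k = f^(k)(a)/k!.
From the series, [(w - pi/3)^5] q = 1/240; multiply by 5! = 120 to get 1/2.

1/2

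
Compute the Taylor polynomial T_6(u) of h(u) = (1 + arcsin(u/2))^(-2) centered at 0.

Compose series: expand the inner function first, then feed it into the outer expansion.
h(0) = 1
h′(0) = -1
h′′(0) = 3/2
h′′′(0) = -13/4
h^(4)(0) = 9
h^(5)(0) = -489/16
h^(6)(0) = 489/4
The Taylor polynomial is Σ h^(k)(0)/k! · u^k.

163*u^6/960 - 163*u^5/640 + 3*u^4/8 - 13*u^3/24 + 3*u^2/4 - u + 1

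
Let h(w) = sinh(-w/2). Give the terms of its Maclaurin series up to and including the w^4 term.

Apply the Taylor formula c_k = f^(k)(a)/k!.
h(0) = 0
h′(0) = -1/2
h′′(0) = 0
h′′′(0) = -1/8
h^(4)(0) = 0
The Taylor polynomial is Σ h^(k)(0)/k! · w^k.

-w^3/48 - w/2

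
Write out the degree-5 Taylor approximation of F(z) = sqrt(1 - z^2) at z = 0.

Differentiate repeatedly and evaluate at the center.
F(0) = 1
F′(0) = 0
F′′(0) = -1
F′′′(0) = 0
F^(4)(0) = -3
F^(5)(0) = 0

-z^4/8 - z^2/2 + 1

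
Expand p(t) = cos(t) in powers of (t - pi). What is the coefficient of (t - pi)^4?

Apply the Taylor formula c_k = f^(k)(a)/k!.
p(pi) = -1
p′(pi) = 0
p′′(pi) = 1
p′′′(pi) = 0
p^(4)(pi) = -1

-1/24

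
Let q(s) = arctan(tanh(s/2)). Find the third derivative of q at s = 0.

Let u equal the inner series; expand the outer function in u and truncate.
The coefficient of s^3 in the expansion is -1/12, so q′′′(0) = 3! * (-1/12) = -1/2.

-1/2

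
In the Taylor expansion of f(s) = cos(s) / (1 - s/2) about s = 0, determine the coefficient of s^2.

-1/4

Multiply the two series term by term and collect like powers.
f(0) = 1
f′(0) = 1/2
f′′(0) = -1/2
Dividing each by k! gives the coefficients c_0, ..., c_2.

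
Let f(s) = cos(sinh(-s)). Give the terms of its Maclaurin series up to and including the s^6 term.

Substitute the inner expansion into the outer series and collect powers.
f(0) = 1
f′(0) = 0
f′′(0) = -1
f′′′(0) = 0
f^(4)(0) = -3
f^(5)(0) = 0
f^(6)(0) = 3

s^6/240 - s^4/8 - s^2/2 + 1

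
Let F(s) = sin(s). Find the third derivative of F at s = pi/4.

From the series, [(s - pi/4)^3] F = -sqrt(2)/12; multiply by 3! = 6 to get -sqrt(2)/2.

-sqrt(2)/2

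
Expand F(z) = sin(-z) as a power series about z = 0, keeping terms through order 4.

z^3/6 - z

F(0) = 0
F′(0) = -1
F′′(0) = 0
F′′′(0) = 1
F^(4)(0) = 0
Then c_k = F^(k)(0)/k! gives each Taylor coefficient.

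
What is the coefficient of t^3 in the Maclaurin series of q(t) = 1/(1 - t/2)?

1/8

q(0) = 1
q′(0) = 1/2
q′′(0) = 1/2
q′′′(0) = 3/4
Dividing each by k! gives the coefficients c_0, ..., c_3.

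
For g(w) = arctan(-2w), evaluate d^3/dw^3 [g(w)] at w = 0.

From the series, [w^3] g = 8/3; multiply by 3! = 6 to get 16.

16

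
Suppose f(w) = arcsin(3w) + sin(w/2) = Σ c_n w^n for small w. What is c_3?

215/48

Add the two expansions coefficient-wise.
f(0) = 0
f′(0) = 7/2
f′′(0) = 0
f′′′(0) = 215/8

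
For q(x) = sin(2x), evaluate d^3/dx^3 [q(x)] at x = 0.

-8

Compute the successive derivatives at the expansion point and divide by k!.
From the series, [x^3] q = -4/3; multiply by 3! = 6 to get -8.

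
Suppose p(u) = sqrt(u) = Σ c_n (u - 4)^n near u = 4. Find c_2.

-1/64

Apply the Taylor formula c_k = f^(k)(a)/k!.
p(4) = 2
p′(4) = 1/4
p′′(4) = -1/32
So c_2 = p′′(4)/2! = -1/64.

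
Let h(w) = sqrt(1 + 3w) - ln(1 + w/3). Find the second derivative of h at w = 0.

-77/36

Add the two expansions coefficient-wise.
The coefficient of w^2 in the expansion is -77/72, so h′′(0) = 2! * (-77/72) = -77/36.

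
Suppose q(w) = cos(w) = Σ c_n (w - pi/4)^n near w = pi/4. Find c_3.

Differentiate repeatedly and evaluate at the center.
q(pi/4) = sqrt(2)/2
q′(pi/4) = -sqrt(2)/2
q′′(pi/4) = -sqrt(2)/2
q′′′(pi/4) = sqrt(2)/2

sqrt(2)/12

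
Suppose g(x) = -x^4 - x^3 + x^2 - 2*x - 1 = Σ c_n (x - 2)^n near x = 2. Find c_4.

g(2) = -25
g′(2) = -42
g′′(2) = -58
g′′′(2) = -54
g^(4)(2) = -24
The Taylor polynomial is Σ g^(k)(2)/k! · (x - 2)^k.

-1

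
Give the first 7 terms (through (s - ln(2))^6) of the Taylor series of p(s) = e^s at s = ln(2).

p(ln(2)) = 2
p′(ln(2)) = 2
p′′(ln(2)) = 2
p′′′(ln(2)) = 2
p^(4)(ln(2)) = 2
p^(5)(ln(2)) = 2
p^(6)(ln(2)) = 2
Dividing each by k! gives the coefficients c_0, ..., c_6.

(s - ln(2))^6/360 + (s - ln(2))^5/60 + (s - ln(2))^4/12 + (s - ln(2))^3/3 + (s - ln(2))^2 + 2*(s - ln(2)) + 2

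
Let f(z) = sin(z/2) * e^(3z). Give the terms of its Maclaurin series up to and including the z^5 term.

Write out both Maclaurin series and multiply, keeping only the needed powers.
f(0) = 0
f′(0) = 1/2
f′′(0) = 3
f′′′(0) = 107/8
f^(4)(0) = 105/2
f^(5)(0) = 6121/32

6121*z^5/3840 + 35*z^4/16 + 107*z^3/48 + 3*z^2/2 + z/2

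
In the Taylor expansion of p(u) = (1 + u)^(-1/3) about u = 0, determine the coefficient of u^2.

2/9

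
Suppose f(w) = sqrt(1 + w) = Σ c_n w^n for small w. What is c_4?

-5/128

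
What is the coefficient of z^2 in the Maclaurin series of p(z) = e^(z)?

Use the known series and substitute for the argument.
[z^0] = 1;  [z^1] = 1;  [z^2] = 1/2.

1/2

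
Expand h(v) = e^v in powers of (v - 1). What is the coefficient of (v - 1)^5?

[(v - 1)^0] = e;  [(v - 1)^1] = e;  [(v - 1)^2] = e/2;  [(v - 1)^3] = e/6;  [(v - 1)^4] = e/24;  [(v - 1)^5] = e/120.
So c_5 = h^(5)(1)/5! = e/120.

e/120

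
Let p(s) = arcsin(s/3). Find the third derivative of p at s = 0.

1/27

The coefficient of s^3 in the expansion is 1/162, so p′′′(0) = 3! * (1/162) = 1/27.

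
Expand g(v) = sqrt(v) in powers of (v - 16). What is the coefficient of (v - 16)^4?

-5/2097152

Compute the successive derivatives at the expansion point and divide by k!.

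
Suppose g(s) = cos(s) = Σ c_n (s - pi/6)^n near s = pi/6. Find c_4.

g(pi/6) = sqrt(3)/2
g′(pi/6) = -1/2
g′′(pi/6) = -sqrt(3)/2
g′′′(pi/6) = 1/2
g^(4)(pi/6) = sqrt(3)/2

sqrt(3)/48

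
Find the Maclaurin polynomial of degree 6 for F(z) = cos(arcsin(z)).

Substitute the inner expansion into the outer series and collect powers.
F(0) = 1
F′(0) = 0
F′′(0) = -1
F′′′(0) = 0
F^(4)(0) = -3
F^(5)(0) = 0
F^(6)(0) = -45

-z^6/16 - z^4/8 - z^2/2 + 1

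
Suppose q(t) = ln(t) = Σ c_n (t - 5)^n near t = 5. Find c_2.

-1/50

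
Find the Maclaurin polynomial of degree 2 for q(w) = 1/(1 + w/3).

w^2/9 - w/3 + 1

Differentiate repeatedly and evaluate at the center.
q(0) = 1
q′(0) = -1/3
q′′(0) = 2/9
Dividing each by k! gives the coefficients c_0, ..., c_2.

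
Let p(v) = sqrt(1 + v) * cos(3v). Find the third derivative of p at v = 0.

Write out both Maclaurin series and multiply, keeping only the needed powers.
From the series, [v^3] p = -35/16; multiply by 3! = 6 to get -105/8.

-105/8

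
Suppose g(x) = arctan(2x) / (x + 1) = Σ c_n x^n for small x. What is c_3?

-2/3

Use 1/(1 - r) = Σ r^k on the denominator, then take the Cauchy product.
g(0) = 0
g′(0) = 2
g′′(0) = -4
g′′′(0) = -4
So c_3 = g′′′(0)/3! = -2/3.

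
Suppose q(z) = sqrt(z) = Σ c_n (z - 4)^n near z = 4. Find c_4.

[(z - 4)^0] = 2;  [(z - 4)^1] = 1/4;  [(z - 4)^2] = -1/64;  [(z - 4)^3] = 1/512;  [(z - 4)^4] = -5/16384.

-5/16384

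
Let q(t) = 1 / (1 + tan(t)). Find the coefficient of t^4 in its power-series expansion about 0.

Expand as Σ (-1)^k u^k with u equal to the inner function's series.
So c_4 = q^(4)(0)/4! = 5/3.

5/3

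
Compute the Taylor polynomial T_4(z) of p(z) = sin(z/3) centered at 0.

Use the known series and substitute for the argument.

-z^3/162 + z/3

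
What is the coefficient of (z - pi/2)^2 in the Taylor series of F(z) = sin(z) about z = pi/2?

-1/2

[(z - pi/2)^0] = 1;  [(z - pi/2)^1] = 0;  [(z - pi/2)^2] = -1/2.
So c_2 = F′′(pi/2)/2! = -1/2.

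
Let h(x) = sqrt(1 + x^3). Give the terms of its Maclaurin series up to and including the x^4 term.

h(0) = 1
h′(0) = 0
h′′(0) = 0
h′′′(0) = 3
h^(4)(0) = 0

x^3/2 + 1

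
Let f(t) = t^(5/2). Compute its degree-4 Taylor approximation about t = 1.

-5*(t - 1)^4/128 + 5*(t - 1)^3/16 + 15*(t - 1)^2/8 + 5*(t - 1)/2 + 1

Differentiate repeatedly and evaluate at the center.
[(t - 1)^0] = 1;  [(t - 1)^1] = 5/2;  [(t - 1)^2] = 15/8;  [(t - 1)^3] = 5/16;  [(t - 1)^4] = -5/128.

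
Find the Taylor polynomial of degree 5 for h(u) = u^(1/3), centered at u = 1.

22*(u - 1)^5/729 - 10*(u - 1)^4/243 + 5*(u - 1)^3/81 - (u - 1)^2/9 + (u - 1)/3 + 1

h(1) = 1
h′(1) = 1/3
h′′(1) = -2/9
h′′′(1) = 10/27
h^(4)(1) = -80/81
h^(5)(1) = 880/243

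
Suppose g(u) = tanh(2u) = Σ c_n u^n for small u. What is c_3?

g(0) = 0
g′(0) = 2
g′′(0) = 0
g′′′(0) = -16

-8/3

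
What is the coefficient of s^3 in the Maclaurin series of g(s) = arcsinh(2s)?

g(0) = 0
g′(0) = 2
g′′(0) = 0
g′′′(0) = -8

-4/3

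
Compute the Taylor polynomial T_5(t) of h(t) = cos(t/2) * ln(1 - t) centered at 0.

-103*t^5/640 - 3*t^4/16 - 5*t^3/24 - t^2/2 - t

Take the Cauchy product of the two expansions.
h(0) = 0
h′(0) = -1
h′′(0) = -1
h′′′(0) = -5/4
h^(4)(0) = -9/2
h^(5)(0) = -309/16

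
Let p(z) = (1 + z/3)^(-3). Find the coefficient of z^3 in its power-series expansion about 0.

-10/27

p(0) = 1
p′(0) = -1
p′′(0) = 4/3
p′′′(0) = -20/9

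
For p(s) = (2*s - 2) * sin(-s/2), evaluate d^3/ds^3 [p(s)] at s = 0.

-1/4

Shift and add copies of the series according to the polynomial's terms.
The coefficient of s^3 in the expansion is -1/24, so p′′′(0) = 3! * (-1/24) = -1/4.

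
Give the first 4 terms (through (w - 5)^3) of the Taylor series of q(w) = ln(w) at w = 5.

(w - 5)^3/375 - (w - 5)^2/50 + (w - 5)/5 + ln(5)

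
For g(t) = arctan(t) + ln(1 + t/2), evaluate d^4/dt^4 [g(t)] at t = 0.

Add the two expansions coefficient-wise.
The coefficient of t^4 in the expansion is -1/64, so g^(4)(0) = 4! * (-1/64) = -3/8.

-3/8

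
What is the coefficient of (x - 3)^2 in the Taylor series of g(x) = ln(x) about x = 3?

-1/18

g(3) = ln(3)
g′(3) = 1/3
g′′(3) = -1/9
So c_2 = g′′(3)/2! = -1/18.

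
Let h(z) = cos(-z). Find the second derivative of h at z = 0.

-1

From the series, [z^2] h = -1/2; multiply by 2! = 2 to get -1.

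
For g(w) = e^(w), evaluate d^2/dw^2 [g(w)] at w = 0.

The coefficient of w^2 in the expansion is 1/2, so g′′(0) = 2! * (1/2) = 1.

1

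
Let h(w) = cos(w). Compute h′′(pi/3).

Differentiate repeatedly and evaluate at the center.
From the series, [(w - pi/3)^2] h = -1/4; multiply by 2! = 2 to get -1/2.

-1/2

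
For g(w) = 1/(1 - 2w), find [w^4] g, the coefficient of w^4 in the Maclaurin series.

Apply the Taylor formula c_k = f^(k)(a)/k!.
[w^0] = 1;  [w^1] = 2;  [w^2] = 4;  [w^3] = 8;  [w^4] = 16.

16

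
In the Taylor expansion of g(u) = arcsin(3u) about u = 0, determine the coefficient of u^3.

9/2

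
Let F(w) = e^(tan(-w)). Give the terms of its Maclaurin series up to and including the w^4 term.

Substitute the inner expansion into the outer series and collect powers.
F(0) = 1
F′(0) = -1
F′′(0) = 1
F′′′(0) = -3
F^(4)(0) = 9

3*w^4/8 - w^3/2 + w^2/2 - w + 1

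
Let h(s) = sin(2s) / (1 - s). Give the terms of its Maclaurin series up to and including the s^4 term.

Use 1/(1 - r) = Σ r^k on the denominator, then take the Cauchy product.

2*s^4/3 + 2*s^3/3 + 2*s^2 + 2*s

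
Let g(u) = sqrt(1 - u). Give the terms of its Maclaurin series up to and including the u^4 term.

g(0) = 1
g′(0) = -1/2
g′′(0) = -1/4
g′′′(0) = -3/8
g^(4)(0) = -15/16

-5*u^4/128 - u^3/16 - u^2/8 - u/2 + 1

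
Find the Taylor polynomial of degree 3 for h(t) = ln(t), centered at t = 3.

Apply the Taylor formula c_k = f^(k)(a)/k!.
h(3) = ln(3)
h′(3) = 1/3
h′′(3) = -1/9
h′′′(3) = 2/27

(t - 3)^3/81 - (t - 3)^2/18 + (t - 3)/3 + ln(3)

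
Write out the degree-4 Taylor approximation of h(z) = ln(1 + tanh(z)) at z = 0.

z^4/12 - z^2/2 + z

Let u equal the inner series; expand the outer function in u and truncate.
[z^0] = 0;  [z^1] = 1;  [z^2] = -1/2;  [z^3] = 0;  [z^4] = 1/12.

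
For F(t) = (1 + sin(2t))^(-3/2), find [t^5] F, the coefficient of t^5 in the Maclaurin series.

-2081/40

Plug the Maclaurin series of the inner function into that of the outer and collect terms.
F(0) = 1
F′(0) = -3
F′′(0) = 15
F′′′(0) = -93
F^(4)(0) = 705
F^(5)(0) = -6243
So c_5 = F^(5)(0)/5! = -2081/40.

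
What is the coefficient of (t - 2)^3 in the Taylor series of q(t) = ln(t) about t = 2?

1/24

Apply the Taylor formula c_k = f^(k)(a)/k!.
So c_3 = q′′′(2)/3! = 1/24.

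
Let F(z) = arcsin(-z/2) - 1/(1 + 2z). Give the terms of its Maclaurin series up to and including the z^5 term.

Combine the two series term by term.
F(0) = -1
F′(0) = 3/2
F′′(0) = -8
F′′′(0) = 383/8
F^(4)(0) = -384
F^(5)(0) = 122871/32

40957*z^5/1280 - 16*z^4 + 383*z^3/48 - 4*z^2 + 3*z/2 - 1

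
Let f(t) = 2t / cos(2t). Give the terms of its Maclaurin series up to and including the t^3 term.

Write the quotient as an unknown series and match coefficients against numerator = denominator · series.
[t^0] = 0;  [t^1] = 2;  [t^2] = 0;  [t^3] = 4.

4*t^3 + 2*t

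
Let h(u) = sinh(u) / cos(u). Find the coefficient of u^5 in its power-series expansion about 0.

3/10

Write the quotient as an unknown series and match coefficients against numerator = denominator · series.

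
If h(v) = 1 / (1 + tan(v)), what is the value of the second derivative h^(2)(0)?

2

Use the geometric series for the reciprocal, then substitute.
The coefficient of v^2 in the expansion is 1, so h′′(0) = 2! * (1) = 2.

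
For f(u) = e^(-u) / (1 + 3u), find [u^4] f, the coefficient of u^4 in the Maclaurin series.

Take the Cauchy product of the two expansions.
f(0) = 1
f′(0) = -4
f′′(0) = 25
f′′′(0) = -226
f^(4)(0) = 2713

2713/24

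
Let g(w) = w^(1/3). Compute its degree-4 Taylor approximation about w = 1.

[(w - 1)^0] = 1;  [(w - 1)^1] = 1/3;  [(w - 1)^2] = -1/9;  [(w - 1)^3] = 5/81;  [(w - 1)^4] = -10/243.

-10*(w - 1)^4/243 + 5*(w - 1)^3/81 - (w - 1)^2/9 + (w - 1)/3 + 1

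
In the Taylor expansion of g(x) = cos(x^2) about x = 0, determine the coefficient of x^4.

-1/2

g(0) = 1
g′(0) = 0
g′′(0) = 0
g′′′(0) = 0
g^(4)(0) = -12
So c_4 = g^(4)(0)/4! = -1/2.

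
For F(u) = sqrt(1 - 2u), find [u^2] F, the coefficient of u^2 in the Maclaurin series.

-1/2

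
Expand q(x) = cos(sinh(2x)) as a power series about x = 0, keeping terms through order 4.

-2*x^4 - 2*x^2 + 1

Compose series: expand the inner function first, then feed it into the outer expansion.
[x^0] = 1;  [x^1] = 0;  [x^2] = -2;  [x^3] = 0;  [x^4] = -2.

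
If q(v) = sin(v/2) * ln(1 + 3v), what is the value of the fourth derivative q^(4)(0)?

Take the Cauchy product of the two expansions.
From the series, [v^4] q = 71/16; multiply by 4! = 24 to get 213/2.

213/2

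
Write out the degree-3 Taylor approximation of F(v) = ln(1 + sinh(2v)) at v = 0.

4*v^3 - 2*v^2 + 2*v

Plug the Maclaurin series of the inner function into that of the outer and collect terms.
[v^0] = 0;  [v^1] = 2;  [v^2] = -2;  [v^3] = 4.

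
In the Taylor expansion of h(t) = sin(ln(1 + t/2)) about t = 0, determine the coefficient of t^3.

Compose series: expand the inner function first, then feed it into the outer expansion.
h(0) = 0
h′(0) = 1/2
h′′(0) = -1/4
h′′′(0) = 1/8

1/48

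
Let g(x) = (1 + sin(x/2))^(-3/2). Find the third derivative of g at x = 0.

Plug the Maclaurin series of the inner function into that of the outer and collect terms.
The coefficient of x^3 in the expansion is -31/128, so g′′′(0) = 3! * (-31/128) = -93/64.

-93/64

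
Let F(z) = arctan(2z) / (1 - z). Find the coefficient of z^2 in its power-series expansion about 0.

2

Expand 1/(denominator) as a geometric series and multiply by the numerator's series.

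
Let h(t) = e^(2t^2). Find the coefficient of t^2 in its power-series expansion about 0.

2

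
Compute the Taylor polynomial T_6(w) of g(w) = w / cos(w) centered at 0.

Write the quotient as an unknown series and match coefficients against numerator = denominator · series.
g(0) = 0
g′(0) = 1
g′′(0) = 0
g′′′(0) = 3
g^(4)(0) = 0
g^(5)(0) = 25
g^(6)(0) = 0

5*w^5/24 + w^3/2 + w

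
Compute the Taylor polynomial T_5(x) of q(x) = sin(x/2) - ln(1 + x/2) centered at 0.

Add the two expansions coefficient-wise.
q(0) = 0
q′(0) = 0
q′′(0) = 1/4
q′′′(0) = -3/8
q^(4)(0) = 3/8
q^(5)(0) = -23/32
Dividing each by k! gives the coefficients c_0, ..., c_5.

-23*x^5/3840 + x^4/64 - x^3/16 + x^2/8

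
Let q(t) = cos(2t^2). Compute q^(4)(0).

The coefficient of t^4 in the expansion is -2, so q^(4)(0) = 4! * (-2) = -48.

-48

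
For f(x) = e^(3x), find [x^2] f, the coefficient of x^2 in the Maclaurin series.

9/2

Compute the successive derivatives at the expansion point and divide by k!.
f(0) = 1
f′(0) = 3
f′′(0) = 9
So c_2 = f′′(0)/2! = 9/2.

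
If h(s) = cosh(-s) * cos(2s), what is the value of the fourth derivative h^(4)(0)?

-7

Multiply the two series term by term and collect like powers.
From the series, [s^4] h = -7/24; multiply by 4! = 24 to get -7.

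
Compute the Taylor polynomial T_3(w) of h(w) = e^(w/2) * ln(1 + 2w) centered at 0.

23*w^3/12 - w^2 + 2*w

Multiply the two series term by term and collect like powers.
h(0) = 0
h′(0) = 2
h′′(0) = -2
h′′′(0) = 23/2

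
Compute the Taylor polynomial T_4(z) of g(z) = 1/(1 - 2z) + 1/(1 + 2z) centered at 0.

32*z^4 + 8*z^2 + 2

Expand each term separately and add.
[z^0] = 2;  [z^1] = 0;  [z^2] = 8;  [z^3] = 0;  [z^4] = 32.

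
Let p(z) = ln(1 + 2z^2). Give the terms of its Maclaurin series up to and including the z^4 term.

-2*z^4 + 2*z^2

Compute the successive derivatives at the expansion point and divide by k!.
p(0) = 0
p′(0) = 0
p′′(0) = 4
p′′′(0) = 0
p^(4)(0) = -48
Dividing each by k! gives the coefficients c_0, ..., c_4.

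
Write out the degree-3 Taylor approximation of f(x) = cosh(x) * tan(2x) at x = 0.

11*x^3/3 + 2*x

Take the Cauchy product of the two expansions.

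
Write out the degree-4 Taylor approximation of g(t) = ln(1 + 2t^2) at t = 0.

g(0) = 0
g′(0) = 0
g′′(0) = 4
g′′′(0) = 0
g^(4)(0) = -48
Dividing each by k! gives the coefficients c_0, ..., c_4.

-2*t^4 + 2*t^2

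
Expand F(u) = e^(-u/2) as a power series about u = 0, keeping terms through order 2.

Differentiate repeatedly and evaluate at the center.
F(0) = 1
F′(0) = -1/2
F′′(0) = 1/4

u^2/8 - u/2 + 1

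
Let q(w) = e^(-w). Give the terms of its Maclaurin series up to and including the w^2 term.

w^2/2 - w + 1

[w^0] = 1;  [w^1] = -1;  [w^2] = 1/2.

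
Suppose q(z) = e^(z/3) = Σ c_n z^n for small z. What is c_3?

[z^0] = 1;  [z^1] = 1/3;  [z^2] = 1/18;  [z^3] = 1/162.

1/162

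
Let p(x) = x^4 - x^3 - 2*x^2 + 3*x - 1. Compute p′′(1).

2

The coefficient of (x - 1)^2 in the expansion is 1, so p′′(1) = 2! * (1) = 2.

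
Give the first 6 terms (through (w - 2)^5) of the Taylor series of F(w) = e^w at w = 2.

(w - 2)^5*e^(2)/120 + (w - 2)^4*e^(2)/24 + (w - 2)^3*e^(2)/6 + (w - 2)^2*e^(2)/2 + (w - 2)*e^(2) + e^(2)

Differentiate repeatedly and evaluate at the center.
[(w - 2)^0] = e^(2);  [(w - 2)^1] = e^(2);  [(w - 2)^2] = e^(2)/2;  [(w - 2)^3] = e^(2)/6;  [(w - 2)^4] = e^(2)/24;  [(w - 2)^5] = e^(2)/120.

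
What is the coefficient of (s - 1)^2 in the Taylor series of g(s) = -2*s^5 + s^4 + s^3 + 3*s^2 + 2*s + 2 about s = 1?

-8

Apply the Taylor formula c_k = f^(k)(a)/k!.
[(s - 1)^0] = 7;  [(s - 1)^1] = 5;  [(s - 1)^2] = -8.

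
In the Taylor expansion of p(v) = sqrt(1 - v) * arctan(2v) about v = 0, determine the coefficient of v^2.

-1

Multiply the two series term by term and collect like powers.
p(0) = 0
p′(0) = 2
p′′(0) = -2
Then c_k = p^(k)(0)/k! gives each Taylor coefficient.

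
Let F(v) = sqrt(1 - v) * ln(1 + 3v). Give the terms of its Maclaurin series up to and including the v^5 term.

Expand each factor separately, then convolve coefficients.
[v^0] = 0;  [v^1] = 3;  [v^2] = -6;  [v^3] = 87/8;  [v^4] = -195/8;  [v^5] = 36969/640.

36969*v^5/640 - 195*v^4/8 + 87*v^3/8 - 6*v^2 + 3*v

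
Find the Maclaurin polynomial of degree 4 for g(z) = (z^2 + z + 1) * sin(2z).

Multiply each power in the prefactor through the base expansion.
g(0) = 0
g′(0) = 2
g′′(0) = 4
g′′′(0) = 4
g^(4)(0) = -32
Dividing each by k! gives the coefficients c_0, ..., c_4.

-4*z^4/3 + 2*z^3/3 + 2*z^2 + 2*z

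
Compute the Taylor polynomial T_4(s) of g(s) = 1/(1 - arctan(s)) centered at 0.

Substitute the inner expansion into the outer series and collect powers.
g(0) = 1
g′(0) = 1
g′′(0) = 2
g′′′(0) = 4
g^(4)(0) = 8
The Taylor polynomial is Σ g^(k)(0)/k! · s^k.

s^4/3 + 2*s^3/3 + s^2 + s + 1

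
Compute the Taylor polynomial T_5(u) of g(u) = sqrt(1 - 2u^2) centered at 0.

-u^4/2 - u^2 + 1

[u^0] = 1;  [u^1] = 0;  [u^2] = -1;  [u^3] = 0;  [u^4] = -1/2;  [u^5] = 0.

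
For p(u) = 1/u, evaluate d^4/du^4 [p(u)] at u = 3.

8/81

Use the known series and substitute for the argument.
From the series, [(u - 3)^4] p = 1/243; multiply by 4! = 24 to get 8/81.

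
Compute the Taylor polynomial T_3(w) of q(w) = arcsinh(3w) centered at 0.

[w^0] = 0;  [w^1] = 3;  [w^2] = 0;  [w^3] = -9/2.

-9*w^3/2 + 3*w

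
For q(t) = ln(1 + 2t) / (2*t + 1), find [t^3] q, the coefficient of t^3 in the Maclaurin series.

44/3

Multiply the numerator's expansion by the denominator's geometric series.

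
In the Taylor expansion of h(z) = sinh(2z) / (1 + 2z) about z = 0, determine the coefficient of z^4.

Take the Cauchy product of the two expansions.
h(0) = 0
h′(0) = 2
h′′(0) = -8
h′′′(0) = 56
h^(4)(0) = -448

-56/3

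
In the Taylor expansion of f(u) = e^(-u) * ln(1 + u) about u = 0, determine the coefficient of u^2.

-3/2

Multiply the two series term by term and collect like powers.
So c_2 = f′′(0)/2! = -3/2.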